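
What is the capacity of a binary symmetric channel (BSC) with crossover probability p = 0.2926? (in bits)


H(p) = -p*log2(p) - (1-p)*log2(1-p) = -0.2926*log2(0.2926) - 0.7074*log2(0.7074) = 0.518779 + 0.353277 = 0.8721. C = 1 - H(p) = 1 - 0.8721 = 0.1279

0.1279 bits


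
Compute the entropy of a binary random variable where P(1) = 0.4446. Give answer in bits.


H = -p*log2(p) - (1-p)*log2(1-p). -0.4446*log2(0.4446) = 0.519924; -0.5554*log2(0.5554) = 0.471202. H = 0.519924 + 0.471202 = 0.9911

0.9911 bits


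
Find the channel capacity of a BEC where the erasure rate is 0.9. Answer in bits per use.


C = 1 - epsilon = 1 - 0.9 = 0.1

0.1 bits


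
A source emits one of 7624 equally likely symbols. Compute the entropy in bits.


H = log2(n) = log2(7624) = 12.8963

12.8963 bits


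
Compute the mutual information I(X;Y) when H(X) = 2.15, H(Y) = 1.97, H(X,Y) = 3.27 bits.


I(X;Y) = H(X) + H(Y) - H(X,Y) = 2.15 + 1.97 - 3.27 = 0.85

0.85 bits


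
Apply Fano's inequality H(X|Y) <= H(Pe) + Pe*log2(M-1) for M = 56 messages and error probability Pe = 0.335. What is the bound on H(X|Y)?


H(Pe) = -Pe*log2(Pe) - (1-Pe)*log2(1-Pe) = -0.335*log2(0.335) - 0.665*log2(0.665) = 0.528552 + 0.391402 = 0.92. Pe*log2(M-1) = 0.335*log2(55) = 1.936756. Bound = H(Pe) + Pe*log2(M-1) = 0.528552 + 0.391402 + 1.936756 = 2.8567

2.8567 bits


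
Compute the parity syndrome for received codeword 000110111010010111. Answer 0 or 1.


Syndrome = XOR of all bits = 0 XOR 0 XOR 0 XOR 1 XOR 1 XOR 0 XOR 1 XOR 1 XOR 1 XOR 0 XOR 1 XOR 0 XOR 0 XOR 1 XOR 0 XOR 1 XOR 1 XOR 1 = 0

0


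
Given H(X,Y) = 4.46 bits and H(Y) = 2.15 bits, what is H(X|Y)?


H(X|Y) = H(X,Y) - H(Y) = 4.46 - 2.15 = 2.31

2.31 bits


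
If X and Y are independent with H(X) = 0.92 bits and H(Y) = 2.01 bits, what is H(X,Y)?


For independent variables, H(X,Y) = H(X) + H(Y) = 0.92 + 2.01 = 2.93

2.93 bits


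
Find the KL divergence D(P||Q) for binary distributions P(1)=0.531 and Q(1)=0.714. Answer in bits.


KL = p*log2(p/q) + (1-p)*log2((1-p)/(1-q)) = 0.531*log2(0.531/0.714) + 0.469*log2(0.469/0.286) = 0.1078

0.1078 bits


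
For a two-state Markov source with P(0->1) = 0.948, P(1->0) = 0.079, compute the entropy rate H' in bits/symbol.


Stationary distribution: pi_0 = p10/(p01+p10) = 0.0769, pi_1 = 0.9231. Entropy rate H' = pi_0*H(p01) + pi_1*H(p10) = 0.0769*0.2948 + 0.9231*0.3986 = 0.3907

0.3907 bits/symbol


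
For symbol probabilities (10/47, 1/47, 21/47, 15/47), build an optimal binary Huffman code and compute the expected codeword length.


Huffman construction (repeatedly merge the two least-probable nodes; each merge adds 1 bit to every symbol beneath it): 1/47 + 10/47 = 11/47; 11/47 + 15/47 = 26/47; 21/47 + 26/47 = 1. Resulting codeword lengths (in the order the probabilities were given): (3, 3, 1, 2). L_avg = sum(p_i * l_i) = 10/47*3 + 1/47*3 + 21/47*1 + 15/47*2 = 84/47 = 1.7872

1.7872 bits


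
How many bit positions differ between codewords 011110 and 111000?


Count differing positions: ^ . . ^ ^ . = 3 differences

3


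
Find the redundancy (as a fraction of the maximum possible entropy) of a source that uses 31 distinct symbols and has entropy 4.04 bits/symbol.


H_max = log2(K) = log2(31) = 4.9542 bits/symbol. Redundancy = 1 - H/H_max = 1 - 4.04/4.9542 = 1 - 0.8155 = 0.1845

0.1845


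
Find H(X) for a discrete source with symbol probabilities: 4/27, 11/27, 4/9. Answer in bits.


H = -sum(p_i * log2(p_i)). Terms: -(4/27)*log2(4/27) = 0.408131; -(11/27)*log2(11/27) = 0.527778; -(4/9)*log2(4/9) = 0.519967. H = 0.408131 + 0.527778 + 0.519967 = 1.4559

1.4559 bits


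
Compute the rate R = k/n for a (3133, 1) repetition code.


Rate = k/n = 1/3133

1/3133


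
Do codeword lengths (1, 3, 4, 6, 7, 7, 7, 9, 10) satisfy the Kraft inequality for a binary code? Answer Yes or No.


Kraft sum = sum(2^(-l_i)) = 0.7295, need <= 1. Result: satisfied (a binary prefix-free code with these lengths exists)

Yes


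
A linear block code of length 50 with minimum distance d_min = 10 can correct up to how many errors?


Correction capability = floor((d-1)/2) = floor((10-1)/2) = 4

4 errors


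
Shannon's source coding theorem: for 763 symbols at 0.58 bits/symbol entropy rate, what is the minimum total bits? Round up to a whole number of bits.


Minimum bits >= n * H = 763 * 0.58 = 442.54, rounded up to a whole number of bits = 443

443 bits


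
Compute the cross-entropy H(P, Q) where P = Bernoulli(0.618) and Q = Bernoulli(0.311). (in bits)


H(P,Q) = -p*log2(q) - (1-p)*log2(1-q). -0.618*log2(0.311) = 1.041338; -0.382*log2(0.689) = 0.205296. H(P,Q) = 1.041338 + 0.205296 = 1.2466

1.2466 bits


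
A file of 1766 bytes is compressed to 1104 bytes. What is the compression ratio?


Ratio = original / compressed = 1766 / 1104 = 1.5996

1.5996


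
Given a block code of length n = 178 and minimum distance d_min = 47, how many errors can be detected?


Detection capability = d_min - 1 = 47 - 1 = 46

46 errors


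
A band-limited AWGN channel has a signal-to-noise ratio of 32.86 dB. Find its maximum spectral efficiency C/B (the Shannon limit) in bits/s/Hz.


SNR_linear = 10^(32.86/10) = 1931.9683; C/B = log2(1 + SNR_linear) = log2(1 + 1931.9683) = 10.9166

10.9166 bits/s/Hz


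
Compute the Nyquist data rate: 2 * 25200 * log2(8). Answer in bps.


Rate = 2 * B * log2(M) = 2 * 25200 * 3.0 = 151200.0

151200.0 bps


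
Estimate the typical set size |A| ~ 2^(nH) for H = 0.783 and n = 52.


log2|A_typical| = nH = 52 * 0.783 = 40.716, so |A_typical| ~ 2^40.716 = 1.806e+12

1.806e+12


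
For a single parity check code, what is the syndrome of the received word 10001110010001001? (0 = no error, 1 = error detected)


Syndrome = XOR of all bits = 1 XOR 0 XOR 0 XOR 0 XOR 1 XOR 1 XOR 1 XOR 0 XOR 0 XOR 1 XOR 0 XOR 0 XOR 0 XOR 1 XOR 0 XOR 0 XOR 1 = 1

1


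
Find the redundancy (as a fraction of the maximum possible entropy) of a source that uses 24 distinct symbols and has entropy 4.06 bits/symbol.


H_max = log2(K) = log2(24) = 4.585 bits/symbol. Redundancy = 1 - H/H_max = 1 - 4.06/4.585 = 1 - 0.8855 = 0.1145

0.1145


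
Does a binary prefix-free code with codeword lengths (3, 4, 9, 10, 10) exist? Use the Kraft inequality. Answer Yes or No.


Kraft sum = sum(2^(-l_i)) = 0.1914, need <= 1. Result: satisfied (a binary prefix-free code with these lengths exists)

Yes


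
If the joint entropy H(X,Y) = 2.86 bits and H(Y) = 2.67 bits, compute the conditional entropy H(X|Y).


H(X|Y) = H(X,Y) - H(Y) = 2.86 - 2.67 = 0.19

0.19 bits


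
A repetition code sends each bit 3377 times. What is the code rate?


Rate = k/n = 1/3377

1/3377


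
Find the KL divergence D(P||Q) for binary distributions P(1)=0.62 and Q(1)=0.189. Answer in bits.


KL = p*log2(p/q) + (1-p)*log2((1-p)/(1-q)) = 0.62*log2(0.62/0.189) + 0.38*log2(0.38/0.811) = 0.647

0.647 bits


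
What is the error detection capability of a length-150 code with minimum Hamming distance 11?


Detection capability = d_min - 1 = 11 - 1 = 10

10 errors


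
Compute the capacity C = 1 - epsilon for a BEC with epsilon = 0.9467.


C = 1 - epsilon = 1 - 0.9467 = 0.0533

0.0533 bits


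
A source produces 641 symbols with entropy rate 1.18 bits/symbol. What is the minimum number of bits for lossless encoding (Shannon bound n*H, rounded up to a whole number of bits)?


Minimum bits >= n * H = 641 * 1.18 = 756.38, rounded up to a whole number of bits = 757

757 bits


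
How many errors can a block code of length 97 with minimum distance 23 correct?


Correction capability = floor((d-1)/2) = floor((23-1)/2) = 11

11 errors


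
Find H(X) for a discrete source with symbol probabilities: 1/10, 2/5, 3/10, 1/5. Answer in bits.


H = -sum(p_i * log2(p_i)). Terms: -(1/10)*log2(1/10) = 0.332193; -(2/5)*log2(2/5) = 0.528771; -(3/10)*log2(3/10) = 0.521090; -(1/5)*log2(1/5) = 0.464386. H = 0.332193 + 0.528771 + 0.521090 + 0.464386 = 1.8464

1.8464 bits


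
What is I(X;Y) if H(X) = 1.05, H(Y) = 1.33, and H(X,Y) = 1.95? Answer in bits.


I(X;Y) = H(X) + H(Y) - H(X,Y) = 1.05 + 1.33 - 1.95 = 0.43

0.43 bits


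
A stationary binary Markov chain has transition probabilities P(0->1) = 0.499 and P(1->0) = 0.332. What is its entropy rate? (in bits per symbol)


Stationary distribution: pi_0 = p10/(p01+p10) = 0.3995, pi_1 = 0.6005. Entropy rate H' = pi_0*H(p01) + pi_1*H(p10) = 0.3995*1.0 + 0.6005*0.917 = 0.9501

0.9501 bits/symbol


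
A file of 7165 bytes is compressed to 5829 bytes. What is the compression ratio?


Ratio = original / compressed = 7165 / 5829 = 1.2292

1.2292


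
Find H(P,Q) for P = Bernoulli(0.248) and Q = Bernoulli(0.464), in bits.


H(P,Q) = -p*log2(q) - (1-p)*log2(1-q). -0.248*log2(0.464) = 0.274735; -0.752*log2(0.536) = 0.676571. H(P,Q) = 0.274735 + 0.676571 = 0.9513

0.9513 bits


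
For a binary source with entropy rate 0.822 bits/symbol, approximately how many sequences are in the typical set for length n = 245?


log2|A_typical| = nH = 245 * 0.822 = 201.39, so |A_typical| ~ 2^201.39 = 4.211e+60

4.211e+60


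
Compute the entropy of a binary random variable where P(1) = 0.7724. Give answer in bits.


H = -p*log2(p) - (1-p)*log2(1-p). -0.7724*log2(0.7724) = 0.287781; -0.2276*log2(0.2276) = 0.486023. H = 0.287781 + 0.486023 = 0.7738

0.7738 bits


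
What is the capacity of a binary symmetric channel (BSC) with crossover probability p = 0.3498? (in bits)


H(p) = -p*log2(p) - (1-p)*log2(1-p) = -0.3498*log2(0.3498) - 0.6502*log2(0.6502) = 0.530086 + 0.403803 = 0.9339. C = 1 - H(p) = 1 - 0.9339 = 0.0661

0.0661 bits


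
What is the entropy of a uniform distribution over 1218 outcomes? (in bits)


H = log2(n) = log2(1218) = 10.2503

10.2503 bits


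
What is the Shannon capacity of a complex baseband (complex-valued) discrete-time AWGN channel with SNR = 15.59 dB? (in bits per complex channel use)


SNR_linear = 10^(15.59/10) = 36.2243; C = log2(1 + SNR_linear) = log2(1 + 36.2243) = 5.2182

5.2182 bits/channel use


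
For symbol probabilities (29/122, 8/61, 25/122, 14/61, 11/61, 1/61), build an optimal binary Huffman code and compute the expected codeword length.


Huffman construction (repeatedly merge the two least-probable nodes; each merge adds 1 bit to every symbol beneath it): 1/61 + 8/61 = 9/61; 9/61 + 11/61 = 20/61; 25/122 + 14/61 = 53/122; 29/122 + 20/61 = 69/122; 53/122 + 69/122 = 1. Resulting codeword lengths (in the order the probabilities were given): (2, 4, 2, 2, 3, 4). L_avg = sum(p_i * l_i) = 29/122*2 + 8/61*4 + 25/122*2 + 14/61*2 + 11/61*3 + 1/61*4 = 151/61 = 2.4754

2.4754 bits


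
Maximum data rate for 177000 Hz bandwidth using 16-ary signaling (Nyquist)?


Rate = 2 * B * log2(M) = 2 * 177000 * 4.0 = 1416000.0

1416000.0 bps


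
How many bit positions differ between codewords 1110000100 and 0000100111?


Count differing positions: ^ ^ ^ . ^ . . . ^ ^ = 6 differences

6


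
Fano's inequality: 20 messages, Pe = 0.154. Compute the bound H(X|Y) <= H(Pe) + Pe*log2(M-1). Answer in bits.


H(Pe) = -Pe*log2(Pe) - (1-Pe)*log2(1-Pe) = -0.154*log2(0.154) - 0.846*log2(0.846) = 0.415646 + 0.204115 = 0.6198. Pe*log2(M-1) = 0.154*log2(19) = 0.654181. Bound = H(Pe) + Pe*log2(M-1) = 0.415646 + 0.204115 + 0.654181 = 1.2739

1.2739 bits


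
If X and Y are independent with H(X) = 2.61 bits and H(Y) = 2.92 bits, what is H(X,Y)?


For independent variables, H(X,Y) = H(X) + H(Y) = 2.61 + 2.92 = 5.53

5.53 bits


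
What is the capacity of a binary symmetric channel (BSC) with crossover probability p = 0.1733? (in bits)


H(p) = -p*log2(p) - (1-p)*log2(1-p) = -0.1733*log2(0.1733) - 0.8267*log2(0.8267) = 0.438216 + 0.226982 = 0.6652. C = 1 - H(p) = 1 - 0.6652 = 0.3348

0.3348 bits


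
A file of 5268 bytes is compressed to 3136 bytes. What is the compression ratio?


Ratio = original / compressed = 5268 / 3136 = 1.6798

1.6798


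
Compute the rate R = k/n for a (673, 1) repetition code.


Rate = k/n = 1/673

1/673


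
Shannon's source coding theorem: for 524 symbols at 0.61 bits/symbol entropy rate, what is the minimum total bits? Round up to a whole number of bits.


Minimum bits >= n * H = 524 * 0.61 = 319.64, rounded up to a whole number of bits = 320

320 bits


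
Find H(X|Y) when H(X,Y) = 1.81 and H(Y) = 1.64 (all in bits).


H(X|Y) = H(X,Y) - H(Y) = 1.81 - 1.64 = 0.17

0.17 bits


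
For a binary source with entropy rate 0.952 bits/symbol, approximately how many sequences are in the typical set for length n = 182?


log2|A_typical| = nH = 182 * 0.952 = 173.264, so |A_typical| ~ 2^173.264 = 1.438e+52

1.438e+52


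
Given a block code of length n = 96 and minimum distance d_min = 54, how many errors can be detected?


Detection capability = d_min - 1 = 54 - 1 = 53

53 errors


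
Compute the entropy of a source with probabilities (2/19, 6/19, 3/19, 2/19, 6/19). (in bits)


H = -sum(p_i * log2(p_i)). Terms: -(2/19)*log2(2/19) = 0.341887; -(6/19)*log2(6/19) = 0.525147; -(3/19)*log2(3/19) = 0.420468; -(2/19)*log2(2/19) = 0.341887; -(6/19)*log2(6/19) = 0.525147. H = 0.341887 + 0.525147 + 0.420468 + 0.341887 + 0.525147 = 2.1545

2.1545 bits


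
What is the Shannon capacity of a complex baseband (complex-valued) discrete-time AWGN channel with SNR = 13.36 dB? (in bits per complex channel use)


SNR_linear = 10^(13.36/10) = 21.677; C = log2(1 + SNR_linear) = log2(1 + 21.677) = 4.5032

4.5032 bits/channel use


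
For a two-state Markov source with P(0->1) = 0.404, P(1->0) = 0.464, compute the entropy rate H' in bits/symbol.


Stationary distribution: pi_0 = p10/(p01+p10) = 0.5346, pi_1 = 0.4654. Entropy rate H' = pi_0*H(p01) + pi_1*H(p10) = 0.5346*0.9732 + 0.4654*0.9963 = 0.984

0.984 bits/symbol


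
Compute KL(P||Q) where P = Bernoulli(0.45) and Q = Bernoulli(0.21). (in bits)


KL = p*log2(p/q) + (1-p)*log2((1-p)/(1-q)) = 0.45*log2(0.45/0.21) + 0.55*log2(0.55/0.79) = 0.2075

0.2075 bits


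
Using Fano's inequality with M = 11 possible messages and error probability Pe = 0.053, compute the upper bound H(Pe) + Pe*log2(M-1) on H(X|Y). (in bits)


H(Pe) = -Pe*log2(Pe) - (1-Pe)*log2(1-Pe) = -0.053*log2(0.053) - 0.947*log2(0.947) = 0.224607 + 0.074400 = 0.299. Pe*log2(M-1) = 0.053*log2(10) = 0.176062. Bound = H(Pe) + Pe*log2(M-1) = 0.224607 + 0.074400 + 0.176062 = 0.4751

0.4751 bits


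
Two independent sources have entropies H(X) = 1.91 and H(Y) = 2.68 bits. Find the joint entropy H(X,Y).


For independent variables, H(X,Y) = H(X) + H(Y) = 1.91 + 2.68 = 4.59

4.59 bits


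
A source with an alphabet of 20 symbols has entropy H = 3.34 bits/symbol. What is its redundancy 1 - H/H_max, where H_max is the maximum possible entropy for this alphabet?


H_max = log2(K) = log2(20) = 4.3219 bits/symbol. Redundancy = 1 - H/H_max = 1 - 3.34/4.3219 = 1 - 0.7728 = 0.2272

0.2272


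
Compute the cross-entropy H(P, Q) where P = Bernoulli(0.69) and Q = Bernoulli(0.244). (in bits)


H(P,Q) = -p*log2(q) - (1-p)*log2(1-q). -0.69*log2(0.244) = 1.404182; -0.31*log2(0.756) = 0.125098. H(P,Q) = 1.404182 + 0.125098 = 1.5293

1.5293 bits


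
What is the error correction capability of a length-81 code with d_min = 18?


Correction capability = floor((d-1)/2) = floor((18-1)/2) = 8

8 errors


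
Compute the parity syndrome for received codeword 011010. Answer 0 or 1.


Syndrome = XOR of all bits = 0 XOR 1 XOR 1 XOR 0 XOR 1 XOR 0 = 1

1


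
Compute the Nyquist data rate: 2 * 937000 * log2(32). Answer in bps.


Rate = 2 * B * log2(M) = 2 * 937000 * 5.0 = 9370000.0

9370000.0 bps


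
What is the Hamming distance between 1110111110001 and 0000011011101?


Count differing positions: ^ ^ ^ . ^ . . ^ . ^ ^ . . = 7 differences

7


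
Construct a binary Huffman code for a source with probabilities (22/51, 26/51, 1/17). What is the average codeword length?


Huffman construction (repeatedly merge the two least-probable nodes; each merge adds 1 bit to every symbol beneath it): 1/17 + 22/51 = 25/51; 25/51 + 26/51 = 1. Resulting codeword lengths (in the order the probabilities were given): (2, 1, 2). L_avg = sum(p_i * l_i) = 22/51*2 + 26/51*1 + 1/17*2 = 76/51 = 1.4902

1.4902 bits


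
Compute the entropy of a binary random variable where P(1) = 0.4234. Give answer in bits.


H = -p*log2(p) - (1-p)*log2(1-p). -0.4234*log2(0.4234) = 0.524977; -0.5766*log2(0.5766) = 0.458026. H = 0.524977 + 0.458026 = 0.983

0.983 bits


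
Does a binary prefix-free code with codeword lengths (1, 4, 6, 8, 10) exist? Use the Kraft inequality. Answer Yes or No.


Kraft sum = sum(2^(-l_i)) = 0.583, need <= 1. Result: satisfied (a binary prefix-free code with these lengths exists)

Yes


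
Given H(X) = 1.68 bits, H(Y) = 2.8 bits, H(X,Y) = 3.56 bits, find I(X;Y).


I(X;Y) = H(X) + H(Y) - H(X,Y) = 1.68 + 2.8 - 3.56 = 0.92

0.92 bits


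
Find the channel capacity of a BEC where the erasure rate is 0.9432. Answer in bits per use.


C = 1 - epsilon = 1 - 0.9432 = 0.0568

0.0568 bits


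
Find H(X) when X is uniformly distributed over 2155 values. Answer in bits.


H = log2(n) = log2(2155) = 11.0735

11.0735 bits


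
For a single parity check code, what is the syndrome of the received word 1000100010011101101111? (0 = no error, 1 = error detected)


Syndrome = XOR of all bits = 1 XOR 0 XOR 0 XOR 0 XOR 1 XOR 0 XOR 0 XOR 0 XOR 1 XOR 0 XOR 0 XOR 1 XOR 1 XOR 1 XOR 0 XOR 1 XOR 1 XOR 0 XOR 1 XOR 1 XOR 1 XOR 1 = 0

0


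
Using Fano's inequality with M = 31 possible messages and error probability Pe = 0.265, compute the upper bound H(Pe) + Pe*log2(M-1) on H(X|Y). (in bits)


H(Pe) = -Pe*log2(Pe) - (1-Pe)*log2(1-Pe) = -0.265*log2(0.265) - 0.735*log2(0.735) = 0.507723 + 0.326475 = 0.8342. Pe*log2(M-1) = 0.265*log2(30) = 1.300326. Bound = H(Pe) + Pe*log2(M-1) = 0.507723 + 0.326475 + 1.300326 = 2.1345

2.1345 bits


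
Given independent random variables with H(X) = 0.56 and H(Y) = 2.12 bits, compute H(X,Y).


For independent variables, H(X,Y) = H(X) + H(Y) = 0.56 + 2.12 = 2.68

2.68 bits


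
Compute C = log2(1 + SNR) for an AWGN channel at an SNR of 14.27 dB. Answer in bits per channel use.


SNR_linear = 10^(14.27/10) = 26.7301; C = log2(1 + SNR_linear) = log2(1 + 26.7301) = 4.7934

4.7934 bits/channel use


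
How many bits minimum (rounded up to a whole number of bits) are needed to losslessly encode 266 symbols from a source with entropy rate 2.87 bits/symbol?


Minimum bits >= n * H = 266 * 2.87 = 763.42, rounded up to a whole number of bits = 764

764 bits


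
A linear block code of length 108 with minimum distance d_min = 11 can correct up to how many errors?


Correction capability = floor((d-1)/2) = floor((11-1)/2) = 5

5 errors


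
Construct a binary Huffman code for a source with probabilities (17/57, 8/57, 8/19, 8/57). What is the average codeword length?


Huffman construction (repeatedly merge the two least-probable nodes; each merge adds 1 bit to every symbol beneath it): 8/57 + 8/57 = 16/57; 16/57 + 17/57 = 11/19; 8/19 + 11/19 = 1. Resulting codeword lengths (in the order the probabilities were given): (2, 3, 1, 3). L_avg = sum(p_i * l_i) = 17/57*2 + 8/57*3 + 8/19*1 + 8/57*3 = 106/57 = 1.8596

1.8596 bits


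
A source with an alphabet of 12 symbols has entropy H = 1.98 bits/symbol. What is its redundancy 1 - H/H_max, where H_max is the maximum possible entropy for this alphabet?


H_max = log2(K) = log2(12) = 3.585 bits/symbol. Redundancy = 1 - H/H_max = 1 - 1.98/3.585 = 1 - 0.5523 = 0.4477

0.4477


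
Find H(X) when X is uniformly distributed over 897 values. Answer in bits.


H = log2(n) = log2(897) = 9.809

9.809 bits


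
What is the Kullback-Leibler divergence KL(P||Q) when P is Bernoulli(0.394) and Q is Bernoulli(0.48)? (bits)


KL = p*log2(p/q) + (1-p)*log2((1-p)/(1-q)) = 0.394*log2(0.394/0.48) + 0.606*log2(0.606/0.52) = 0.0216

0.0216 bits


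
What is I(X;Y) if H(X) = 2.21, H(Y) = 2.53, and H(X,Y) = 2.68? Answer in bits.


I(X;Y) = H(X) + H(Y) - H(X,Y) = 2.21 + 2.53 - 2.68 = 2.06

2.06 bits


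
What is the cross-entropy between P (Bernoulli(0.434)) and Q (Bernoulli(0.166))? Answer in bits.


H(P,Q) = -p*log2(q) - (1-p)*log2(1-q). -0.434*log2(0.166) = 1.124383; -0.566*log2(0.834) = 0.148224. H(P,Q) = 1.124383 + 0.148224 = 1.2726

1.2726 bits


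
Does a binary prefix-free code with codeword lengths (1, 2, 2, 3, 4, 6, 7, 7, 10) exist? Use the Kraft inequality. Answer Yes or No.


Kraft sum = sum(2^(-l_i)) = 1.2197, need <= 1. Result: violated (a binary prefix-free code with these lengths cannot exist)

No


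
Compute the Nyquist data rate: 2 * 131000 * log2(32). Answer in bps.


Rate = 2 * B * log2(M) = 2 * 131000 * 5.0 = 1310000.0

1310000.0 bps


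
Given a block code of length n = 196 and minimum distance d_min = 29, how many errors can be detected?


Detection capability = d_min - 1 = 29 - 1 = 28

28 errors


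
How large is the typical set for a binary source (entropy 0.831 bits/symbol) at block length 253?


log2|A_typical| = nH = 253 * 0.831 = 210.243, so |A_typical| ~ 2^210.243 = 1.947e+63

1.947e+63


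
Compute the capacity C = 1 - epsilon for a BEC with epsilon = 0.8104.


C = 1 - epsilon = 1 - 0.8104 = 0.1896

0.1896 bits


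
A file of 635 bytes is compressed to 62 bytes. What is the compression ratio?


Ratio = original / compressed = 635 / 62 = 10.2419

10.2419


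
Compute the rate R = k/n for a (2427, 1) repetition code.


Rate = k/n = 1/2427

1/2427


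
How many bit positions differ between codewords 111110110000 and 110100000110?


Count differing positions: . . ^ . ^ . ^ ^ . ^ ^ . = 6 differences

6


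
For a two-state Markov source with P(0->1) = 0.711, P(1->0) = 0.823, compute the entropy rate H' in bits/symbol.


Stationary distribution: pi_0 = p10/(p01+p10) = 0.5365, pi_1 = 0.4635. Entropy rate H' = pi_0*H(p01) + pi_1*H(p10) = 0.5365*0.8674 + 0.4635*0.6735 = 0.7775

0.7775 bits/symbol


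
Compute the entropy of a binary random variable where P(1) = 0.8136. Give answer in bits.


H = -p*log2(p) - (1-p)*log2(1-p). -0.8136*log2(0.8136) = 0.242134; -0.1864*log2(0.1864) = 0.451745. H = 0.242134 + 0.451745 = 0.6939

0.6939 bits


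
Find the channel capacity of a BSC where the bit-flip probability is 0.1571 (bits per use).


H(p) = -p*log2(p) - (1-p)*log2(1-p) = -0.1571*log2(0.1571) - 0.8429*log2(0.8429) = 0.419495 + 0.207831 = 0.6273. C = 1 - H(p) = 1 - 0.6273 = 0.3727

0.3727 bits


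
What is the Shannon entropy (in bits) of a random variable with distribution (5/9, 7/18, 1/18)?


H = -sum(p_i * log2(p_i)). Terms: -(5/9)*log2(5/9) = 0.471109; -(7/18)*log2(7/18) = 0.529888; -(1/18)*log2(1/18) = 0.231663. H = 0.471109 + 0.529888 + 0.231663 = 1.2327

1.2327 bits


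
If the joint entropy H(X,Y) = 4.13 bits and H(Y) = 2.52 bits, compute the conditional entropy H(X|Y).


H(X|Y) = H(X,Y) - H(Y) = 4.13 - 2.52 = 1.61

1.61 bits


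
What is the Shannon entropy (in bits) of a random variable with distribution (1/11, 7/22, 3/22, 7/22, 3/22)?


H = -sum(p_i * log2(p_i)). Terms: -(1/11)*log2(1/11) = 0.314494; -(7/22)*log2(7/22) = 0.525661; -(3/22)*log2(3/22) = 0.391973; -(7/22)*log2(7/22) = 0.525661; -(3/22)*log2(3/22) = 0.391973. H = 0.314494 + 0.525661 + 0.391973 + 0.525661 + 0.391973 = 2.1498

2.1498 bits


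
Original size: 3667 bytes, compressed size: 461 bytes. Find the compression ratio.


Ratio = original / compressed = 3667 / 461 = 7.9544

7.9544


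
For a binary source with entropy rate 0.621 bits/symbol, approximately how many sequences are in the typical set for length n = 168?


log2|A_typical| = nH = 168 * 0.621 = 104.328, so |A_typical| ~ 2^104.328 = 2.546e+31

2.546e+31


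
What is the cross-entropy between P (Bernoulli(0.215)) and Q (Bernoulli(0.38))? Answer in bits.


H(P,Q) = -p*log2(q) - (1-p)*log2(1-q). -0.215*log2(0.38) = 0.300125; -0.785*log2(0.62) = 0.541383. H(P,Q) = 0.300125 + 0.541383 = 0.8415

0.8415 bits


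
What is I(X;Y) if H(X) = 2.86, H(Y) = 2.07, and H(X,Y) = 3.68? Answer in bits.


I(X;Y) = H(X) + H(Y) - H(X,Y) = 2.86 + 2.07 - 3.68 = 1.25

1.25 bits


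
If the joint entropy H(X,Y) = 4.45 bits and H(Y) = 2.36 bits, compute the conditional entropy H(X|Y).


H(X|Y) = H(X,Y) - H(Y) = 4.45 - 2.36 = 2.09

2.09 bits


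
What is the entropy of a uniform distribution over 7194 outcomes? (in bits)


H = log2(n) = log2(7194) = 12.8126

12.8126 bits


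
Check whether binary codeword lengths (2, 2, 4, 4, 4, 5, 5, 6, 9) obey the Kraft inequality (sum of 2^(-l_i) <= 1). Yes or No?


Kraft sum = sum(2^(-l_i)) = 0.7676, need <= 1. Result: satisfied (a binary prefix-free code with these lengths exists)

Yes


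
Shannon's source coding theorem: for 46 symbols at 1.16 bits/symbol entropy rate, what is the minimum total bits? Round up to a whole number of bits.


Minimum bits >= n * H = 46 * 1.16 = 53.36, rounded up to a whole number of bits = 54

54 bits


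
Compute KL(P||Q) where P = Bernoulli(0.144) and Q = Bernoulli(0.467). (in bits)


KL = p*log2(p/q) + (1-p)*log2((1-p)/(1-q)) = 0.144*log2(0.144/0.467) + 0.856*log2(0.856/0.533) = 0.3406

0.3406 bits


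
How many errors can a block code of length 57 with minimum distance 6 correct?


Correction capability = floor((d-1)/2) = floor((6-1)/2) = 2

2 errors


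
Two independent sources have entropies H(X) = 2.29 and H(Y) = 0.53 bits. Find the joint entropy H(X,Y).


For independent variables, H(X,Y) = H(X) + H(Y) = 2.29 + 0.53 = 2.82

2.82 bits


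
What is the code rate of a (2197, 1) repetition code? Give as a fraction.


Rate = k/n = 1/2197

1/2197


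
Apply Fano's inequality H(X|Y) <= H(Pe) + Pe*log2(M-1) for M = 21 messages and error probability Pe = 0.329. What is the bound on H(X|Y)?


H(Pe) = -Pe*log2(Pe) - (1-Pe)*log2(1-Pe) = -0.329*log2(0.329) - 0.671*log2(0.671) = 0.527664 + 0.386238 = 0.9139. Pe*log2(M-1) = 0.329*log2(20) = 1.421914. Bound = H(Pe) + Pe*log2(M-1) = 0.527664 + 0.386238 + 1.421914 = 2.3358

2.3358 bits


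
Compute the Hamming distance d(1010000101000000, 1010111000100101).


Count differing positions: . . . . ^ ^ ^ ^ . ^ ^ . . ^ . ^ = 8 differences

8


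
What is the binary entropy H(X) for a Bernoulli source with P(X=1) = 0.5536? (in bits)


H = -p*log2(p) - (1-p)*log2(1-p). -0.5536*log2(0.5536) = 0.472267; -0.4464*log2(0.4464) = 0.519427. H = 0.472267 + 0.519427 = 0.9917

0.9917 bits


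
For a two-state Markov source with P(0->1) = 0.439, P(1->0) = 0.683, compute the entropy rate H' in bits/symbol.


Stationary distribution: pi_0 = p10/(p01+p10) = 0.6087, pi_1 = 0.3913. Entropy rate H' = pi_0*H(p01) + pi_1*H(p10) = 0.6087*0.9892 + 0.3913*0.9011 = 0.9547

0.9547 bits/symbol


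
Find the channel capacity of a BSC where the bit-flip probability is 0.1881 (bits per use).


H(p) = -p*log2(p) - (1-p)*log2(1-p) = -0.1881*log2(0.1881) - 0.8119*log2(0.8119) = 0.453402 + 0.244078 = 0.6975. C = 1 - H(p) = 1 - 0.6975 = 0.3025

0.3025 bits


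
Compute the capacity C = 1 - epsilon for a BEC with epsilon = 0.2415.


C = 1 - epsilon = 1 - 0.2415 = 0.7585

0.7585 bits


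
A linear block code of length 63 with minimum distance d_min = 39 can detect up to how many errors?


Detection capability = d_min - 1 = 39 - 1 = 38

38 errors


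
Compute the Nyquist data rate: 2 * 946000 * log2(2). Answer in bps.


Rate = 2 * B * log2(M) = 2 * 946000 * 1.0 = 1892000.0

1892000.0 bps


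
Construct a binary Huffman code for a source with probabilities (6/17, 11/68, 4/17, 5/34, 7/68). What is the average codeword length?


Huffman construction (repeatedly merge the two least-probable nodes; each merge adds 1 bit to every symbol beneath it): 7/68 + 5/34 = 1/4; 11/68 + 4/17 = 27/68; 1/4 + 6/17 = 41/68; 27/68 + 41/68 = 1. Resulting codeword lengths (in the order the probabilities were given): (2, 2, 2, 3, 3). L_avg = sum(p_i * l_i) = 6/17*2 + 11/68*2 + 4/17*2 + 5/34*3 + 7/68*3 = 9/4 = 2.25

2.25 bits


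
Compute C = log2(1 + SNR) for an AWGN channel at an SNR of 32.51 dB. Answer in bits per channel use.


SNR_linear = 10^(32.51/10) = 1782.3788; C = log2(1 + SNR_linear) = log2(1 + 1782.3788) = 10.8004

10.8004 bits/channel use


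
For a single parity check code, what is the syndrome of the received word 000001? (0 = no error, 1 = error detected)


Syndrome = XOR of all bits = 0 XOR 0 XOR 0 XOR 0 XOR 0 XOR 1 = 1

1


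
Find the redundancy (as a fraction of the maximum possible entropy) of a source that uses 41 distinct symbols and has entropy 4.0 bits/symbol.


H_max = log2(K) = log2(41) = 5.3576 bits/symbol. Redundancy = 1 - H/H_max = 1 - 4.0/5.3576 = 1 - 0.7466 = 0.2534

0.2534


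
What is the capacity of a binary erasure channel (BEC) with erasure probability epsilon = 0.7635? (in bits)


C = 1 - epsilon = 1 - 0.7635 = 0.2365

0.2365 bits


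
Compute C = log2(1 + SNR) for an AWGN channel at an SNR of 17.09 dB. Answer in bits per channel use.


SNR_linear = 10^(17.09/10) = 51.1682; C = log2(1 + SNR_linear) = log2(1 + 51.1682) = 5.7051

5.7051 bits/channel use


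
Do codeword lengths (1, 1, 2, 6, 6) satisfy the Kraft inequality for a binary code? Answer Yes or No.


Kraft sum = sum(2^(-l_i)) = 1.2812, need <= 1. Result: violated (a binary prefix-free code with these lengths cannot exist)

No


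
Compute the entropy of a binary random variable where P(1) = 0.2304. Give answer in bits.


H = -p*log2(p) - (1-p)*log2(1-p). -0.2304*log2(0.2304) = 0.487938; -0.7696*log2(0.7696) = 0.290770. H = 0.487938 + 0.290770 = 0.7787

0.7787 bits


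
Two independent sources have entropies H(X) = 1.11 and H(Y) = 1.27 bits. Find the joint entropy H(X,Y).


For independent variables, H(X,Y) = H(X) + H(Y) = 1.11 + 1.27 = 2.38

2.38 bits


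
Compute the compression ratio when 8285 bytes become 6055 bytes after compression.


Ratio = original / compressed = 8285 / 6055 = 1.3683

1.3683


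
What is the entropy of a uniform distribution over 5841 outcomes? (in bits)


H = log2(n) = log2(5841) = 12.512

12.512 bits


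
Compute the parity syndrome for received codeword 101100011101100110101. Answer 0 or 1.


Syndrome = XOR of all bits = 1 XOR 0 XOR 1 XOR 1 XOR 0 XOR 0 XOR 0 XOR 1 XOR 1 XOR 1 XOR 0 XOR 1 XOR 1 XOR 0 XOR 0 XOR 1 XOR 1 XOR 0 XOR 1 XOR 0 XOR 1 = 0

0


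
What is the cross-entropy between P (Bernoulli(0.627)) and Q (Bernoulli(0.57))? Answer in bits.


H(P,Q) = -p*log2(q) - (1-p)*log2(1-q). -0.627*log2(0.57) = 0.508476; -0.373*log2(0.43) = 0.454162. H(P,Q) = 0.508476 + 0.454162 = 0.9626

0.9626 bits


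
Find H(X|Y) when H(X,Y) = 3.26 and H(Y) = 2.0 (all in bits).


H(X|Y) = H(X,Y) - H(Y) = 3.26 - 2.0 = 1.26

1.26 bits


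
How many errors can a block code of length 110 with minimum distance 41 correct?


Correction capability = floor((d-1)/2) = floor((41-1)/2) = 20

20 errors


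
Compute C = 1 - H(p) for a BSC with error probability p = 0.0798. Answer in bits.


H(p) = -p*log2(p) - (1-p)*log2(1-p) = -0.0798*log2(0.0798) - 0.9202*log2(0.9202) = 0.291068 + 0.110406 = 0.4015. C = 1 - H(p) = 1 - 0.4015 = 0.5985

0.5985 bits


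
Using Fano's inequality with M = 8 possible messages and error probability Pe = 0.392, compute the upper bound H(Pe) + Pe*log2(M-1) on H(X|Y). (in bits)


H(Pe) = -Pe*log2(Pe) - (1-Pe)*log2(1-Pe) = -0.392*log2(0.392) - 0.608*log2(0.608) = 0.529621 + 0.436457 = 0.9661. Pe*log2(M-1) = 0.392*log2(7) = 1.100483. Bound = H(Pe) + Pe*log2(M-1) = 0.529621 + 0.436457 + 1.100483 = 2.0666

2.0666 bits


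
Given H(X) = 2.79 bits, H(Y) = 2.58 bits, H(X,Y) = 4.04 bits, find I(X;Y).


I(X;Y) = H(X) + H(Y) - H(X,Y) = 2.79 + 2.58 - 4.04 = 1.33

1.33 bits


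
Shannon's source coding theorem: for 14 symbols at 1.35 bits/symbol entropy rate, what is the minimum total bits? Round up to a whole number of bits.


Minimum bits >= n * H = 14 * 1.35 = 18.9, rounded up to a whole number of bits = 19

19 bits


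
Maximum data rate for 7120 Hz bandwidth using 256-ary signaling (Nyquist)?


Rate = 2 * B * log2(M) = 2 * 7120 * 8.0 = 113920.0

113920.0 bps


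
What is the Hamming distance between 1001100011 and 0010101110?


Count differing positions: ^ . ^ ^ . . ^ ^ . ^ = 6 differences

6


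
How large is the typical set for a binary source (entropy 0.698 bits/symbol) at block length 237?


log2|A_typical| = nH = 237 * 0.698 = 165.426, so |A_typical| ~ 2^165.426 = 6.283e+49

6.283e+49


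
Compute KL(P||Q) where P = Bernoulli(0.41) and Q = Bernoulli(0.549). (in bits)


KL = p*log2(p/q) + (1-p)*log2((1-p)/(1-q)) = 0.41*log2(0.41/0.549) + 0.59*log2(0.59/0.451) = 0.056

0.056 bits


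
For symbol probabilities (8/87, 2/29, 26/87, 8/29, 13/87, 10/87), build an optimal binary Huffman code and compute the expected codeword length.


Huffman construction (repeatedly merge the two least-probable nodes; each merge adds 1 bit to every symbol beneath it): 2/29 + 8/87 = 14/87; 10/87 + 13/87 = 23/87; 14/87 + 23/87 = 37/87; 8/29 + 26/87 = 50/87; 37/87 + 50/87 = 1. Resulting codeword lengths (in the order the probabilities were given): (3, 3, 2, 2, 3, 3). L_avg = sum(p_i * l_i) = 8/87*3 + 2/29*3 + 26/87*2 + 8/29*2 + 13/87*3 + 10/87*3 = 211/87 = 2.4253

2.4253 bits


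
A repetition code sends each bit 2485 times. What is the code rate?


Rate = k/n = 1/2485

1/2485


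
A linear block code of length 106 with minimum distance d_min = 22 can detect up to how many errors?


Detection capability = d_min - 1 = 22 - 1 = 21

21 errors


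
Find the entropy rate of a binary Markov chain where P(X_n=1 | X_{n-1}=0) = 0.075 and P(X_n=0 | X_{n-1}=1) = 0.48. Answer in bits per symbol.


Stationary distribution: pi_0 = p10/(p01+p10) = 0.8649, pi_1 = 0.1351. Entropy rate H' = pi_0*H(p01) + pi_1*H(p10) = 0.8649*0.3843 + 0.1351*0.9988 = 0.4674

0.4674 bits/symbol


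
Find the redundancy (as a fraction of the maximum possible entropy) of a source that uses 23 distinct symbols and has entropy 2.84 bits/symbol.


H_max = log2(K) = log2(23) = 4.5236 bits/symbol. Redundancy = 1 - H/H_max = 1 - 2.84/4.5236 = 1 - 0.6278 = 0.3722

0.3722


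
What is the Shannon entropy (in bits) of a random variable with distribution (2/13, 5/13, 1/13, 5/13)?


H = -sum(p_i * log2(p_i)). Terms: -(2/13)*log2(2/13) = 0.415452; -(5/13)*log2(5/13) = 0.530197; -(1/13)*log2(1/13) = 0.284649; -(5/13)*log2(5/13) = 0.530197. H = 0.415452 + 0.530197 + 0.284649 + 0.530197 = 1.7605

1.7605 bits


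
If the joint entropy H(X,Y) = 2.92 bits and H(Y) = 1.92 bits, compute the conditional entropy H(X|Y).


H(X|Y) = H(X,Y) - H(Y) = 2.92 - 1.92 = 1.0

1.0 bits


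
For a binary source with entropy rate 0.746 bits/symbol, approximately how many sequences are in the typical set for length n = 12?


log2|A_typical| = nH = 12 * 0.746 = 8.952, so |A_typical| ~ 2^8.952 = 4.952e+02

4.952e+02


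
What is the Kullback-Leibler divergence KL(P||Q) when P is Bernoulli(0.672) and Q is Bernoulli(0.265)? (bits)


KL = p*log2(p/q) + (1-p)*log2((1-p)/(1-q)) = 0.672*log2(0.672/0.265) + 0.328*log2(0.328/0.735) = 0.5203

0.5203 bits


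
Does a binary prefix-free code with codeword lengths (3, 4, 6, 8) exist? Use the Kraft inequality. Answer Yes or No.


Kraft sum = sum(2^(-l_i)) = 0.207, need <= 1. Result: satisfied (a binary prefix-free code with these lengths exists)

Yes


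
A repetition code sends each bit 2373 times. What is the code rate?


Rate = k/n = 1/2373

1/2373


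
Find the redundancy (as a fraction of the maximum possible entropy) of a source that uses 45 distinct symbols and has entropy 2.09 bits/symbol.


H_max = log2(K) = log2(45) = 5.4919 bits/symbol. Redundancy = 1 - H/H_max = 1 - 2.09/5.4919 = 1 - 0.3806 = 0.6194

0.6194


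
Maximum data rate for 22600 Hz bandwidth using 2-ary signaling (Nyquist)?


Rate = 2 * B * log2(M) = 2 * 22600 * 1.0 = 45200.0

45200.0 bps


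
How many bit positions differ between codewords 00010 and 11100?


Count differing positions: ^ ^ ^ ^ . = 4 differences

4


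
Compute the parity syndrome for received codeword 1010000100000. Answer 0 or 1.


Syndrome = XOR of all bits = 1 XOR 0 XOR 1 XOR 0 XOR 0 XOR 0 XOR 0 XOR 1 XOR 0 XOR 0 XOR 0 XOR 0 XOR 0 = 1

1


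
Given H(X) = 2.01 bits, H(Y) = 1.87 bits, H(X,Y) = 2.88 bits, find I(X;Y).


I(X;Y) = H(X) + H(Y) - H(X,Y) = 2.01 + 1.87 - 2.88 = 1.0

1.0 bits


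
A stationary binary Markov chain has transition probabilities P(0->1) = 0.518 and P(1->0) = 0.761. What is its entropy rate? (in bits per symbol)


Stationary distribution: pi_0 = p10/(p01+p10) = 0.595, pi_1 = 0.405. Entropy rate H' = pi_0*H(p01) + pi_1*H(p10) = 0.595*0.9991 + 0.405*0.7934 = 0.9158

0.9158 bits/symbol


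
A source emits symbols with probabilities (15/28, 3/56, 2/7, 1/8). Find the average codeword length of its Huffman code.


Huffman construction (repeatedly merge the two least-probable nodes; each merge adds 1 bit to every symbol beneath it): 3/56 + 1/8 = 5/28; 5/28 + 2/7 = 13/28; 13/28 + 15/28 = 1. Resulting codeword lengths (in the order the probabilities were given): (1, 3, 2, 3). L_avg = sum(p_i * l_i) = 15/28*1 + 3/56*3 + 2/7*2 + 1/8*3 = 23/14 = 1.6429

1.6429 bits


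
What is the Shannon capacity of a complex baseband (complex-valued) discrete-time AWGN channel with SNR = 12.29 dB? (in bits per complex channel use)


SNR_linear = 10^(12.29/10) = 16.9434; C = log2(1 + SNR_linear) = log2(1 + 16.9434) = 4.1654

4.1654 bits/channel use


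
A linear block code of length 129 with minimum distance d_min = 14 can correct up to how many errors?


Correction capability = floor((d-1)/2) = floor((14-1)/2) = 6

6 errors


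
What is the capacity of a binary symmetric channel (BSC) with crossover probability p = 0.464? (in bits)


H(p) = -p*log2(p) - (1-p)*log2(1-p) = -0.464*log2(0.464) - 0.536*log2(0.536) = 0.514021 + 0.482237 = 0.9963. C = 1 - H(p) = 1 - 0.9963 = 0.0037

0.0037 bits


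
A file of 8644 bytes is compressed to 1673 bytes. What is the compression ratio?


Ratio = original / compressed = 8644 / 1673 = 5.1668

5.1668


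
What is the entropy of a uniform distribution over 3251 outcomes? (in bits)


H = log2(n) = log2(3251) = 11.6667

11.6667 bits


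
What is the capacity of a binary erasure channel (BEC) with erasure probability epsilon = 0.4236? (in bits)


C = 1 - epsilon = 1 - 0.4236 = 0.5764

0.5764 bits


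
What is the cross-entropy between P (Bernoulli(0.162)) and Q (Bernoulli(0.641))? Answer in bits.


H(P,Q) = -p*log2(q) - (1-p)*log2(1-q). -0.162*log2(0.641) = 0.103940; -0.838*log2(0.359) = 1.238517. H(P,Q) = 0.103940 + 1.238517 = 1.3425

1.3425 bits


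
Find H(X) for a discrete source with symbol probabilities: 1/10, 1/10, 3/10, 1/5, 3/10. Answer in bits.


H = -sum(p_i * log2(p_i)). Terms: -(1/10)*log2(1/10) = 0.332193; -(1/10)*log2(1/10) = 0.332193; -(3/10)*log2(3/10) = 0.521090; -(1/5)*log2(1/5) = 0.464386; -(3/10)*log2(3/10) = 0.521090. H = 0.332193 + 0.332193 + 0.521090 + 0.464386 + 0.521090 = 2.171

2.171 bits


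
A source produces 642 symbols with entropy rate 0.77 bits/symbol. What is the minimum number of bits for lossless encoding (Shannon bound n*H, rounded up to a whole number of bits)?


Minimum bits >= n * H = 642 * 0.77 = 494.34, rounded up to a whole number of bits = 495

495 bits


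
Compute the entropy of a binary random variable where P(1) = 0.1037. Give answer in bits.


H = -p*log2(p) - (1-p)*log2(1-p). -0.1037*log2(0.1037) = 0.339048; -0.8963*log2(0.8963) = 0.141567. H = 0.339048 + 0.141567 = 0.4806

0.4806 bits
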